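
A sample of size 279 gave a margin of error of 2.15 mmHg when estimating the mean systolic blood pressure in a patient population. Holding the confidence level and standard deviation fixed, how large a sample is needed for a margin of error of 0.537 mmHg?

Margin of error scales as 1/√n, so n₂ = n₁·(E₁/E₂)².
n₂ = 279 × (2.15/0.537)² = 279 × 16.03 = 4472.37
Round up: n₂ = 4473.

n = 4473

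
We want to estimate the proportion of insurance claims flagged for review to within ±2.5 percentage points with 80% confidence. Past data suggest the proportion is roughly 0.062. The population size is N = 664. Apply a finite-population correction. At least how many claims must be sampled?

For a proportion with margin E = 0.025 at 80% confidence, z = 1.282.
n = p̂(1−p̂)(z/E)² = 0.062 × 0.938 × (1.282/0.025)² = 152.93 — call this n₀.
Finite-population correction with N = 664: n = n₀ / (1 + (n₀−1)/N) = 152.93 / 1.229 = 124.43
Round up: n = 125.

125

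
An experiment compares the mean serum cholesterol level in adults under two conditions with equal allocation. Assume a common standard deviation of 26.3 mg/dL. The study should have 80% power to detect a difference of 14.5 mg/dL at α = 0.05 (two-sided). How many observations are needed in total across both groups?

104 total

For two equal groups, n per group = 2·((z_{α/2} + z_β)·σ/δ)².
z_{α/2} = 1.960; z_β = 0.842 (power 80%).
n = 2 × (2.802 × 26.3 / 14.5)² = 2 × 25.83 = 51.66
Round up: n = 52 per group.
Total across both groups: 2 × 52 = 104.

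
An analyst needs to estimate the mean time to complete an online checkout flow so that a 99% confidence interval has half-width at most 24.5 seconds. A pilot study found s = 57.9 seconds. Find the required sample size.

For a mean, the margin of error is E = z·σ/√n, so n = (zσ/E)².
At 99% confidence, z = 2.576.
n = (2.576 × 57.9 / 24.5)² = 37.06
Round up: n = 38.

38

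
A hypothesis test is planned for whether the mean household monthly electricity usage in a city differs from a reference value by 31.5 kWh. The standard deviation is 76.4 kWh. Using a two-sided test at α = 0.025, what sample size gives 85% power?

For a one-sample z-test, n = ((z_{α/2} + z_β)·σ/δ)².
z_{α/2} = 2.241 (two-sided α = 0.025); z_β = 1.036 (power 85% → β = 0.15).
n = (3.277 × 76.4 / 31.5)² = 63.17
Round up: n = 64.

n = 64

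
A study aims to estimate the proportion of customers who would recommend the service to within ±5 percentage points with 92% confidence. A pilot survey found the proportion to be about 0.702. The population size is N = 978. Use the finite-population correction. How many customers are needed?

204

For a proportion with margin E = 0.05 at 92% confidence, z = 1.751.
n = p̂(1−p̂)(z/E)² = 0.702 × 0.298 × (1.751/0.05)² = 256.56 — call this n₀.
Finite-population correction with N = 978: n = n₀ / (1 + (n₀−1)/N) = 256.56 / 1.261 = 203.46
Round up: n = 204.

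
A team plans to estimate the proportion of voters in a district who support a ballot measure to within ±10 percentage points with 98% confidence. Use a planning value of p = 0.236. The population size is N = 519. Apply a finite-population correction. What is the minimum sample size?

For a proportion with margin E = 0.1 at 98% confidence, z = 2.326.
n = p̂(1−p̂)(z/E)² = 0.236 × 0.764 × (2.326/0.1)² = 97.55 — call this n₀.
Finite-population correction with N = 519: n = n₀ / (1 + (n₀−1)/N) = 97.55 / 1.186 = 82.25
Round up: n = 83.

83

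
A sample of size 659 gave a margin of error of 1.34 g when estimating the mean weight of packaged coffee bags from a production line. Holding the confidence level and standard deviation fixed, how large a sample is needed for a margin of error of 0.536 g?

Margin of error scales as 1/√n, so n₂ = n₁·(E₁/E₂)².
n₂ = 659 × (1.34/0.536)² = 659 × 6.25 = 4118.75
Round up: n₂ = 4119.

n = 4119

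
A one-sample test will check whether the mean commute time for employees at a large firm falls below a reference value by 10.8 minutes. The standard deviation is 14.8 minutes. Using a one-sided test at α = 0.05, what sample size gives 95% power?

21

For a one-sample z-test, n = ((z_α + z_β)·σ/δ)².
z_α = 1.645 (one-sided α = 0.05); z_β = 1.645 (power 95% → β = 0.05).
n = (3.290 × 14.8 / 10.8)² = 20.33
Round up: n = 21.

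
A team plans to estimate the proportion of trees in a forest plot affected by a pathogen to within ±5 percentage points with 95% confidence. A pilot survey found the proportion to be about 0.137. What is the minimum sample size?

For a proportion with margin E = 0.05 at 95% confidence, z = 1.960.
n = p̂(1−p̂)(z/E)² = 0.137 × 0.863 × (1.960/0.05)² = 181.68
Round up: n = 182.

182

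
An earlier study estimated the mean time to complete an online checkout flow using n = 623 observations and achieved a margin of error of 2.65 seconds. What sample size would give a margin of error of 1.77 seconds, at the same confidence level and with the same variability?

1397

Margin of error scales as 1/√n, so n₂ = n₁·(E₁/E₂)².
n₂ = 623 × (2.65/1.77)² = 623 × 2.242 = 1396.77
Round up: n₂ = 1397.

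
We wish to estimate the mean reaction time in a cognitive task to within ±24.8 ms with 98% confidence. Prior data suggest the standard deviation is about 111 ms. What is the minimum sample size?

n = 109

For a mean, the margin of error is E = z·σ/√n, so n = (zσ/E)².
At 98% confidence, z = 2.326.
n = (2.326 × 111 / 24.8)² = 108.38
Round up: n = 109.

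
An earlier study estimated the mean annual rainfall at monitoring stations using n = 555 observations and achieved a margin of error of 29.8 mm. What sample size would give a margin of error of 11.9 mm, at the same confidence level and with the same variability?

3481

Margin of error scales as 1/√n, so n₂ = n₁·(E₁/E₂)².
n₂ = 555 × (29.8/11.9)² = 555 × 6.271 = 3480.40
Round up: n₂ = 3481.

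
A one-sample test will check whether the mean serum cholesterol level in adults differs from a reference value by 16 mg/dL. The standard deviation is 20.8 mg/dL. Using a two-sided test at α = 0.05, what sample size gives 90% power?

18

For a one-sample z-test, n = ((z_{α/2} + z_β)·σ/δ)².
z_{α/2} = 1.960 (two-sided α = 0.05); z_β = 1.282 (power 90% → β = 0.1).
n = (3.242 × 20.8 / 16)² = 17.76
Round up: n = 18.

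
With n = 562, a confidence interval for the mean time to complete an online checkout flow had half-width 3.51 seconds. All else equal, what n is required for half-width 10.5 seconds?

Margin of error scales as 1/√n, so n₂ = n₁·(E₁/E₂)².
n₂ = 562 × (3.51/10.5)² = 562 × 0.1117 = 62.78
Round up: n₂ = 63.

63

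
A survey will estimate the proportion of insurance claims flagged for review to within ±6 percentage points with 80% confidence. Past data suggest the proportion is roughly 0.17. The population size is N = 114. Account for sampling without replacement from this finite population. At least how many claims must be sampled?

42

For a proportion with margin E = 0.06 at 80% confidence, z = 1.282.
n = p̂(1−p̂)(z/E)² = 0.17 × 0.83 × (1.282/0.06)² = 64.42 — call this n₀.
Finite-population correction with N = 114: n = n₀ / (1 + (n₀−1)/N) = 64.42 / 1.556 = 41.40
Round up: n = 42.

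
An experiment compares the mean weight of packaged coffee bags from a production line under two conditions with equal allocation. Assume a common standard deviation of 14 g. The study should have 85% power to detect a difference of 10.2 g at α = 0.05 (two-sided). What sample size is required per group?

34 per group

For two equal groups, n per group = 2·((z_{α/2} + z_β)·σ/δ)².
z_{α/2} = 1.960; z_β = 1.036 (power 85%).
n = 2 × (2.996 × 14 / 10.2)² = 2 × 16.91 = 33.82
Round up: n = 34 per group.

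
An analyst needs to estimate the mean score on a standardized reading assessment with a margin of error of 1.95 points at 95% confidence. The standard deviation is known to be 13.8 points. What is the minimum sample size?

193

For a mean, the margin of error is E = z·σ/√n, so n = (zσ/E)².
At 95% confidence, z = 1.960.
n = (1.960 × 13.8 / 1.95)² = 192.40
Round up: n = 193.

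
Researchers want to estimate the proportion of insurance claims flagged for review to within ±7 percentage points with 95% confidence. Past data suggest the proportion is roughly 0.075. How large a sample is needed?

For a proportion with margin E = 0.07 at 95% confidence, z = 1.960.
n = p̂(1−p̂)(z/E)² = 0.075 × 0.925 × (1.960/0.07)² = 54.39
Round up: n = 55.

n = 55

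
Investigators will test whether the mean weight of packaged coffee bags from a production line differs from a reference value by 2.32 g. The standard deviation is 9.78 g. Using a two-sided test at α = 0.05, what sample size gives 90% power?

For a one-sample z-test, n = ((z_{α/2} + z_β)·σ/δ)².
z_{α/2} = 1.960 (two-sided α = 0.05); z_β = 1.282 (power 90% → β = 0.1).
n = (3.242 × 9.78 / 2.32)² = 186.78
Round up: n = 187.

187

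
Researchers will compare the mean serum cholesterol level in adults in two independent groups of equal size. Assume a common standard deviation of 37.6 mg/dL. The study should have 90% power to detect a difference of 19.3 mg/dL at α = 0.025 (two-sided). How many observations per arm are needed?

95 per group

For two equal groups, n per group = 2·((z_{α/2} + z_β)·σ/δ)².
z_{α/2} = 2.241; z_β = 1.282 (power 90%).
n = 2 × (3.523 × 37.6 / 19.3)² = 2 × 47.11 = 94.22
Round up: n = 95 per group.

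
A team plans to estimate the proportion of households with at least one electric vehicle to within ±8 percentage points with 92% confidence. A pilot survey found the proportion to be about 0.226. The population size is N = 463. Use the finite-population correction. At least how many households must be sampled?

72

For a proportion with margin E = 0.08 at 92% confidence, z = 1.751.
n = p̂(1−p̂)(z/E)² = 0.226 × 0.774 × (1.751/0.08)² = 83.80 — call this n₀.
Finite-population correction with N = 463: n = n₀ / (1 + (n₀−1)/N) = 83.80 / 1.179 = 71.08
Round up: n = 72.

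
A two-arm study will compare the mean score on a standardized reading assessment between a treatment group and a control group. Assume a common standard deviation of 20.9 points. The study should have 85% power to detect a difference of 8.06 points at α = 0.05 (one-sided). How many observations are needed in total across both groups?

194 total

For two equal groups, n per group = 2·((z_α + z_β)·σ/δ)².
z_α = 1.645; z_β = 1.036 (power 85%).
n = 2 × (2.681 × 20.9 / 8.06)² = 2 × 48.33 = 96.66
Round up: n = 97 per group.
Total across both groups: 2 × 97 = 194.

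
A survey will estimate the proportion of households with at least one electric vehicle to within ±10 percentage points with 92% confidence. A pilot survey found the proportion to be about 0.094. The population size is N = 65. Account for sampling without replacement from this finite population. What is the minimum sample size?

For a proportion with margin E = 0.1 at 92% confidence, z = 1.751.
n = p̂(1−p̂)(z/E)² = 0.094 × 0.906 × (1.751/0.1)² = 26.11 — call this n₀.
Finite-population correction with N = 65: n = n₀ / (1 + (n₀−1)/N) = 26.11 / 1.386 = 18.84
Round up: n = 19.

19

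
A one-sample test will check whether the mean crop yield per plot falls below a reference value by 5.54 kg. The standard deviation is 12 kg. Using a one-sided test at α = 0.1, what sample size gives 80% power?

22

For a one-sample z-test, n = ((z_α + z_β)·σ/δ)².
z_α = 1.282 (one-sided α = 0.1); z_β = 0.842 (power 80% → β = 0.2).
n = (2.124 × 12 / 5.54)² = 21.17
Round up: n = 22.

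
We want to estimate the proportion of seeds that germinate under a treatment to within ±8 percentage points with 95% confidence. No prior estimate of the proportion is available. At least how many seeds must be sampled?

For a proportion with margin E = 0.08 at 95% confidence, z = 1.960.
With no prior estimate, use p = 0.5, which maximizes p(1−p) at 0.25.
n = 0.25 × (z/E)² = 0.25 × (1.960/0.08)² = 150.06
Round up: n = 151.

n = 151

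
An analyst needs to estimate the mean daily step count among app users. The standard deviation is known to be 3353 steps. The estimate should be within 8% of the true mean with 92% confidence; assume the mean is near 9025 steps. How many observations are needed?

n = 67

For a mean, the margin of error is E = z·σ/√n, so n = (zσ/E)².
At 92% confidence, z = 1.751.
E = 8% of 9025 = 722 steps.
n = (1.751 × 3353 / 722)² = 66.12
Round up: n = 67.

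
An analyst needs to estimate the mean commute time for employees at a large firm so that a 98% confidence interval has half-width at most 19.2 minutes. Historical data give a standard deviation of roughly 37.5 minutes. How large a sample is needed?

n = 21

For a mean, the margin of error is E = z·σ/√n, so n = (zσ/E)².
At 98% confidence, z = 2.326.
n = (2.326 × 37.5 / 19.2)² = 20.64
Round up: n = 21.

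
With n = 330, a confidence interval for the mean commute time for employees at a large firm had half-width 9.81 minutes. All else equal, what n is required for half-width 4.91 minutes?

n = 1318

Margin of error scales as 1/√n, so n₂ = n₁·(E₁/E₂)².
n₂ = 330 × (9.81/4.91)² = 330 × 3.992 = 1317.36
Round up: n₂ = 1318.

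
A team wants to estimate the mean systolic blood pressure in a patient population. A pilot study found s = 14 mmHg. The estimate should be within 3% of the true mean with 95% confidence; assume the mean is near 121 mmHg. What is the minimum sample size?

For a mean, the margin of error is E = z·σ/√n, so n = (zσ/E)².
At 95% confidence, z = 1.960.
E = 3% of 121 = 3.63 mmHg.
n = (1.960 × 14 / 3.63)² = 57.14
Round up: n = 58.

58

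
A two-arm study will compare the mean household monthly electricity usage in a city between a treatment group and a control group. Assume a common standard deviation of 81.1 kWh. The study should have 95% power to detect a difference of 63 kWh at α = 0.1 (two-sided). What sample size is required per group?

For two equal groups, n per group = 2·((z_{α/2} + z_β)·σ/δ)².
z_{α/2} = 1.645; z_β = 1.645 (power 95%).
n = 2 × (3.290 × 81.1 / 63)² = 2 × 17.94 = 35.88
Round up: n = 36 per group.

36 per group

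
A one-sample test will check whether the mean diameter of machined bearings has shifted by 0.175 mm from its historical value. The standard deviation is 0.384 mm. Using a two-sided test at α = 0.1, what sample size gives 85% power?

For a one-sample z-test, n = ((z_{α/2} + z_β)·σ/δ)².
z_{α/2} = 1.645 (two-sided α = 0.1); z_β = 1.036 (power 85% → β = 0.15).
n = (2.681 × 0.384 / 0.175)² = 34.61
Round up: n = 35.

35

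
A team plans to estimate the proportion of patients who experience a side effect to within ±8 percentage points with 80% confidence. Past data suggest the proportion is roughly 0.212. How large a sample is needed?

For a proportion with margin E = 0.08 at 80% confidence, z = 1.282.
n = p̂(1−p̂)(z/E)² = 0.212 × 0.788 × (1.282/0.08)² = 42.90
Round up: n = 43.

n = 43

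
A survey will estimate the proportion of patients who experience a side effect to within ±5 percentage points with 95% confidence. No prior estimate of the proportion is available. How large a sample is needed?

For a proportion with margin E = 0.05 at 95% confidence, z = 1.960.
With no prior estimate, use p = 0.5, which maximizes p(1−p) at 0.25.
n = 0.25 × (z/E)² = 0.25 × (1.960/0.05)² = 384.16
Round up: n = 385.

385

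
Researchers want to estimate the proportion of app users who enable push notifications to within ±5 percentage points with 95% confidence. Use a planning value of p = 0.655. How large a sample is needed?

n = 348

For a proportion with margin E = 0.05 at 95% confidence, z = 1.960.
n = p̂(1−p̂)(z/E)² = 0.655 × 0.345 × (1.960/0.05)² = 347.24
Round up: n = 348.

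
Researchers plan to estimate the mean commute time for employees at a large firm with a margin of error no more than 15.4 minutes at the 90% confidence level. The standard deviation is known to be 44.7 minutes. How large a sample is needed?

23

For a mean, the margin of error is E = z·σ/√n, so n = (zσ/E)².
At 90% confidence, z = 1.645.
n = (1.645 × 44.7 / 15.4)² = 22.80
Round up: n = 23.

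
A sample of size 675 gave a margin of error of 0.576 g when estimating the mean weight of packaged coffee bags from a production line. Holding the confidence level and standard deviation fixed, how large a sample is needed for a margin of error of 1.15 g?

Margin of error scales as 1/√n, so n₂ = n₁·(E₁/E₂)².
n₂ = 675 × (0.576/1.15)² = 675 × 0.2509 = 169.36
Round up: n₂ = 170.

170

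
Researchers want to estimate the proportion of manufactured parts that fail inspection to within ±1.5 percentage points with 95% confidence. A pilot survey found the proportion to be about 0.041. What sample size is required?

n = 672

For a proportion with margin E = 0.015 at 95% confidence, z = 1.960.
n = p̂(1−p̂)(z/E)² = 0.041 × 0.959 × (1.960/0.015)² = 671.32
Round up: n = 672.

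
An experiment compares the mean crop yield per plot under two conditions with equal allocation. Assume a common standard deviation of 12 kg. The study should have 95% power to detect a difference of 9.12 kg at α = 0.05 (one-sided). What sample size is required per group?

For two equal groups, n per group = 2·((z_α + z_β)·σ/δ)².
z_α = 1.645; z_β = 1.645 (power 95%).
n = 2 × (3.290 × 12 / 9.12)² = 2 × 18.74 = 37.48
Round up: n = 38 per group.

38 per group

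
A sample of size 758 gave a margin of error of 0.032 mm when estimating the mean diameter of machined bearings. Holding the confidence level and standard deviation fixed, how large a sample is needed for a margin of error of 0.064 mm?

Margin of error scales as 1/√n, so n₂ = n₁·(E₁/E₂)².
n₂ = 758 × (0.032/0.064)² = 758 × 0.25 = 189.50
Round up: n₂ = 190.

n = 190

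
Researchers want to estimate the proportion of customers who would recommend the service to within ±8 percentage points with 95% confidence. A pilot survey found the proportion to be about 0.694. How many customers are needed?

128

For a proportion with margin E = 0.08 at 95% confidence, z = 1.960.
n = p̂(1−p̂)(z/E)² = 0.694 × 0.306 × (1.960/0.08)² = 127.47
Round up: n = 128.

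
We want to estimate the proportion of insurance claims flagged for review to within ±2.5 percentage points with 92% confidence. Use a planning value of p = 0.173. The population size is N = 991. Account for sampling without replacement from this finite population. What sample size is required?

For a proportion with margin E = 0.025 at 92% confidence, z = 1.751.
n = p̂(1−p̂)(z/E)² = 0.173 × 0.827 × (1.751/0.025)² = 701.85 — call this n₀.
Finite-population correction with N = 991: n = n₀ / (1 + (n₀−1)/N) = 701.85 / 1.707 = 411.16
Round up: n = 412.

412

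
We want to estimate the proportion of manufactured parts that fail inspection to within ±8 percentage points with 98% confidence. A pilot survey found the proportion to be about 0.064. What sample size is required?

For a proportion with margin E = 0.08 at 98% confidence, z = 2.326.
n = p̂(1−p̂)(z/E)² = 0.064 × 0.936 × (2.326/0.08)² = 50.64
Round up: n = 51.

51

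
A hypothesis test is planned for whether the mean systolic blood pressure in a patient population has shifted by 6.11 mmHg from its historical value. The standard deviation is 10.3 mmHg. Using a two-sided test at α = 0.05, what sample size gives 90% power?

For a one-sample z-test, n = ((z_{α/2} + z_β)·σ/δ)².
z_{α/2} = 1.960 (two-sided α = 0.05); z_β = 1.282 (power 90% → β = 0.1).
n = (3.242 × 10.3 / 6.11)² = 29.87
Round up: n = 30.

30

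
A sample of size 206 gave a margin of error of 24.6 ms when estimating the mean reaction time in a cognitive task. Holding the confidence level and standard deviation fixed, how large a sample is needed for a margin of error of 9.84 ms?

1288

Margin of error scales as 1/√n, so n₂ = n₁·(E₁/E₂)².
n₂ = 206 × (24.6/9.84)² = 206 × 6.25 = 1287.50
Round up: n₂ = 1288.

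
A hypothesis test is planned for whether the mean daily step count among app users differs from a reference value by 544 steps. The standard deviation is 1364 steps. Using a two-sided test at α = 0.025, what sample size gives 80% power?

60

For a one-sample z-test, n = ((z_{α/2} + z_β)·σ/δ)².
z_{α/2} = 2.241 (two-sided α = 0.025); z_β = 0.842 (power 80% → β = 0.2).
n = (3.083 × 1364 / 544)² = 59.76
Round up: n = 60.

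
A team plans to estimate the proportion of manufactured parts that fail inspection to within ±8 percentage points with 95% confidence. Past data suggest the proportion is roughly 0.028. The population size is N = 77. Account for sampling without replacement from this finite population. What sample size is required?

For a proportion with margin E = 0.08 at 95% confidence, z = 1.960.
n = p̂(1−p̂)(z/E)² = 0.028 × 0.972 × (1.960/0.08)² = 16.34 — call this n₀.
Finite-population correction with N = 77: n = n₀ / (1 + (n₀−1)/N) = 16.34 / 1.199 = 13.63
Round up: n = 14.

n = 14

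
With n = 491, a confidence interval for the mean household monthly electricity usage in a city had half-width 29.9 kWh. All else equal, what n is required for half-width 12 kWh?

3049

Margin of error scales as 1/√n, so n₂ = n₁·(E₁/E₂)².
n₂ = 491 × (29.9/12)² = 491 × 6.208 = 3048.13
Round up: n₂ = 3049.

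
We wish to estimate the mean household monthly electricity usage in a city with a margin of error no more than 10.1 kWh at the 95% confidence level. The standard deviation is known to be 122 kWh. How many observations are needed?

561

For a mean, the margin of error is E = z·σ/√n, so n = (zσ/E)².
At 95% confidence, z = 1.960.
n = (1.960 × 122 / 10.1)² = 560.52
Round up: n = 561.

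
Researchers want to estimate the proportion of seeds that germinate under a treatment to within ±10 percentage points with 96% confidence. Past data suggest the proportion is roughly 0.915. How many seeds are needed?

33

For a proportion with margin E = 0.1 at 96% confidence, z = 2.054.
n = p̂(1−p̂)(z/E)² = 0.915 × 0.085 × (2.054/0.1)² = 32.81
Round up: n = 33.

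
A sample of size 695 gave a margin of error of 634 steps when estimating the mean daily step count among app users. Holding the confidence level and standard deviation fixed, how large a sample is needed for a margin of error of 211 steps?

6275

Margin of error scales as 1/√n, so n₂ = n₁·(E₁/E₂)².
n₂ = 695 × (634/211)² = 695 × 9.028 = 6274.46
Round up: n₂ = 6275.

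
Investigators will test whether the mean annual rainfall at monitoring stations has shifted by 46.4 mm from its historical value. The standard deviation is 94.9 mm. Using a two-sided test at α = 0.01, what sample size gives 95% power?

For a one-sample z-test, n = ((z_{α/2} + z_β)·σ/δ)².
z_{α/2} = 2.576 (two-sided α = 0.01); z_β = 1.645 (power 95% → β = 0.05).
n = (4.221 × 94.9 / 46.4)² = 74.53
Round up: n = 75.

n = 75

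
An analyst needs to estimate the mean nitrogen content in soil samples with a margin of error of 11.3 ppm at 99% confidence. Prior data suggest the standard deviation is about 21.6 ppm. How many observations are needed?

25

For a mean, the margin of error is E = z·σ/√n, so n = (zσ/E)².
At 99% confidence, z = 2.576.
n = (2.576 × 21.6 / 11.3)² = 24.25
Round up: n = 25.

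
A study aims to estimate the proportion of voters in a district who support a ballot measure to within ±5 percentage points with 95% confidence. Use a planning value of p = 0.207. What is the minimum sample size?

253

For a proportion with margin E = 0.05 at 95% confidence, z = 1.960.
n = p̂(1−p̂)(z/E)² = 0.207 × 0.793 × (1.960/0.05)² = 252.24
Round up: n = 253.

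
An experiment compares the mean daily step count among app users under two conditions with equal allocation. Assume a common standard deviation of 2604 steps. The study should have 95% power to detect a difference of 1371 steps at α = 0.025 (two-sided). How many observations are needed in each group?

109 per group

For two equal groups, n per group = 2·((z_{α/2} + z_β)·σ/δ)².
z_{α/2} = 2.241; z_β = 1.645 (power 95%).
n = 2 × (3.886 × 2604 / 1371)² = 2 × 54.48 = 108.96
Round up: n = 109 per group.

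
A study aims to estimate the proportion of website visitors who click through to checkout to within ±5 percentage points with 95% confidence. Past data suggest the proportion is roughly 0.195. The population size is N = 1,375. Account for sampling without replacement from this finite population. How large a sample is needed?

For a proportion with margin E = 0.05 at 95% confidence, z = 1.960.
n = p̂(1−p̂)(z/E)² = 0.195 × 0.805 × (1.960/0.05)² = 241.21 — call this n₀.
Finite-population correction with N = 1,375: n = n₀ / (1 + (n₀−1)/N) = 241.21 / 1.175 = 205.29
Round up: n = 206.

206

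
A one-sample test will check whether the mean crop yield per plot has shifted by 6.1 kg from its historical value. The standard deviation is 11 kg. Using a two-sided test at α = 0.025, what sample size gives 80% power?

For a one-sample z-test, n = ((z_{α/2} + z_β)·σ/δ)².
z_{α/2} = 2.241 (two-sided α = 0.025); z_β = 0.842 (power 80% → β = 0.2).
n = (3.083 × 11 / 6.1)² = 30.91
Round up: n = 31.

31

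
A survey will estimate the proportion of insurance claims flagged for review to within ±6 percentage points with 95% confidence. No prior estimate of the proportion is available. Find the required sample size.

For a proportion with margin E = 0.06 at 95% confidence, z = 1.960.
With no prior estimate, use p = 0.5, which maximizes p(1−p) at 0.25.
n = 0.25 × (z/E)² = 0.25 × (1.960/0.06)² = 266.78
Round up: n = 267.

n = 267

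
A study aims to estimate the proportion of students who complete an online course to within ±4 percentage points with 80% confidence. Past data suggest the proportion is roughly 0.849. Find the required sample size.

For a proportion with margin E = 0.04 at 80% confidence, z = 1.282.
n = p̂(1−p̂)(z/E)² = 0.849 × 0.151 × (1.282/0.04)² = 131.69
Round up: n = 132.

132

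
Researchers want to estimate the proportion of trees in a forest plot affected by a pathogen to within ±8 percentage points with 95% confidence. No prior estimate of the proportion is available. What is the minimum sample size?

151

For a proportion with margin E = 0.08 at 95% confidence, z = 1.960.
With no prior estimate, use p = 0.5, which maximizes p(1−p) at 0.25.
n = 0.25 × (z/E)² = 0.25 × (1.960/0.08)² = 150.06
Round up: n = 151.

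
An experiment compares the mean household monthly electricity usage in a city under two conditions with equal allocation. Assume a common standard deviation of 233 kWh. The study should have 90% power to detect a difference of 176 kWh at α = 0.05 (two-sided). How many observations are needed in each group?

37 per group

For two equal groups, n per group = 2·((z_{α/2} + z_β)·σ/δ)².
z_{α/2} = 1.960; z_β = 1.282 (power 90%).
n = 2 × (3.242 × 233 / 176)² = 2 × 18.42 = 36.84
Round up: n = 37 per group.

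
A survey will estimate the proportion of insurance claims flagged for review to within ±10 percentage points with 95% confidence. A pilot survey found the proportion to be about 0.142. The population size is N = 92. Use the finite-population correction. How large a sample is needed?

32

For a proportion with margin E = 0.1 at 95% confidence, z = 1.960.
n = p̂(1−p̂)(z/E)² = 0.142 × 0.858 × (1.960/0.1)² = 46.80 — call this n₀.
Finite-population correction with N = 92: n = n₀ / (1 + (n₀−1)/N) = 46.80 / 1.498 = 31.24
Round up: n = 32.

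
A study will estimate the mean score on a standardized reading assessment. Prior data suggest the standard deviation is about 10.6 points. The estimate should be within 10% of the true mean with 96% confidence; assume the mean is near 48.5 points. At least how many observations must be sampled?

21

For a mean, the margin of error is E = z·σ/√n, so n = (zσ/E)².
At 96% confidence, z = 2.054.
E = 10% of 48.5 = 4.85 points.
n = (2.054 × 10.6 / 4.85)² = 20.15
Round up: n = 21.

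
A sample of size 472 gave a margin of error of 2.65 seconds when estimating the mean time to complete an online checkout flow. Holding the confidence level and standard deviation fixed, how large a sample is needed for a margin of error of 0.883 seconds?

Margin of error scales as 1/√n, so n₂ = n₁·(E₁/E₂)².
n₂ = 472 × (2.65/0.883)² = 472 × 9.007 = 4251.30
Round up: n₂ = 4252.

4252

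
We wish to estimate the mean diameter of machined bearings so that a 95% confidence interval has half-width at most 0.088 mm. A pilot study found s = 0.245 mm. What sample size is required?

30

For a mean, the margin of error is E = z·σ/√n, so n = (zσ/E)².
At 95% confidence, z = 1.960.
n = (1.960 × 0.245 / 0.088)² = 29.78
Round up: n = 30.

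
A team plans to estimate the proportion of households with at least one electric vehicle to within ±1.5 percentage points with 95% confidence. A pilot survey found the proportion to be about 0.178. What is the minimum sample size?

For a proportion with margin E = 0.015 at 95% confidence, z = 1.960.
n = p̂(1−p̂)(z/E)² = 0.178 × 0.822 × (1.960/0.015)² = 2498.17
Round up: n = 2499.

n = 2499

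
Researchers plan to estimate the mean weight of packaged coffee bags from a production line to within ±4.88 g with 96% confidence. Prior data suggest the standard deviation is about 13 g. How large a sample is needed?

For a mean, the margin of error is E = z·σ/√n, so n = (zσ/E)².
At 96% confidence, z = 2.054.
n = (2.054 × 13 / 4.88)² = 29.94
Round up: n = 30.

30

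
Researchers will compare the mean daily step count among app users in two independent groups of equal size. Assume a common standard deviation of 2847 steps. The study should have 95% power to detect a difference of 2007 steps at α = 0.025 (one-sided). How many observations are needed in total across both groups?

106 total

For two equal groups, n per group = 2·((z_α + z_β)·σ/δ)².
z_α = 1.960; z_β = 1.645 (power 95%).
n = 2 × (3.605 × 2847 / 2007)² = 2 × 26.15 = 52.30
Round up: n = 53 per group.
Total across both groups: 2 × 53 = 106.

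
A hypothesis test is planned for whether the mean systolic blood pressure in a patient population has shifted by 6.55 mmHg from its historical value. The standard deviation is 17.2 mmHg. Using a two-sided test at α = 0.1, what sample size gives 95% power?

For a one-sample z-test, n = ((z_{α/2} + z_β)·σ/δ)².
z_{α/2} = 1.645 (two-sided α = 0.1); z_β = 1.645 (power 95% → β = 0.05).
n = (3.290 × 17.2 / 6.55)² = 74.64
Round up: n = 75.

75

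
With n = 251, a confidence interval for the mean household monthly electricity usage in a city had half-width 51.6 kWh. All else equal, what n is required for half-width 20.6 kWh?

n = 1575

Margin of error scales as 1/√n, so n₂ = n₁·(E₁/E₂)².
n₂ = 251 × (51.6/20.6)² = 251 × 6.274 = 1574.77
Round up: n₂ = 1575.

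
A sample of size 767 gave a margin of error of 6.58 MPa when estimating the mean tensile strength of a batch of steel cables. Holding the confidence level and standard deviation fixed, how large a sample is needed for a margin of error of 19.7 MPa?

Margin of error scales as 1/√n, so n₂ = n₁·(E₁/E₂)².
n₂ = 767 × (6.58/19.7)² = 767 × 0.1116 = 85.60
Round up: n₂ = 86.

n = 86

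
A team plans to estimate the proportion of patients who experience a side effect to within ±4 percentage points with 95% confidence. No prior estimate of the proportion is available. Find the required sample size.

601

For a proportion with margin E = 0.04 at 95% confidence, z = 1.960.
With no prior estimate, use p = 0.5, which maximizes p(1−p) at 0.25.
n = 0.25 × (z/E)² = 0.25 × (1.960/0.04)² = 600.25
Round up: n = 601.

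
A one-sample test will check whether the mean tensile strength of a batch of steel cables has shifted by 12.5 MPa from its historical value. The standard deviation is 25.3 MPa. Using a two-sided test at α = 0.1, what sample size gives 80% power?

n = 26

For a one-sample z-test, n = ((z_{α/2} + z_β)·σ/δ)².
z_{α/2} = 1.645 (two-sided α = 0.1); z_β = 0.842 (power 80% → β = 0.2).
n = (2.487 × 25.3 / 12.5)² = 25.34
Round up: n = 26.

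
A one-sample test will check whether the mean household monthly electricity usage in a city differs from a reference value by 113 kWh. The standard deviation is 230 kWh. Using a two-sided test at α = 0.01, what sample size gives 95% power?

74

For a one-sample z-test, n = ((z_{α/2} + z_β)·σ/δ)².
z_{α/2} = 2.576 (two-sided α = 0.01); z_β = 1.645 (power 95% → β = 0.05).
n = (4.221 × 230 / 113)² = 73.81
Round up: n = 74.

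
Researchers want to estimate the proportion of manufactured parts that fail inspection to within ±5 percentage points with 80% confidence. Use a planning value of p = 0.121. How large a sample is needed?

For a proportion with margin E = 0.05 at 80% confidence, z = 1.282.
n = p̂(1−p̂)(z/E)² = 0.121 × 0.879 × (1.282/0.05)² = 69.92
Round up: n = 70.

70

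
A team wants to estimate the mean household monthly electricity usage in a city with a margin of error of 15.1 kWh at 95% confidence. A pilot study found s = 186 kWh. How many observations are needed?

583

For a mean, the margin of error is E = z·σ/√n, so n = (zσ/E)².
At 95% confidence, z = 1.960.
n = (1.960 × 186 / 15.1)² = 582.89
Round up: n = 583.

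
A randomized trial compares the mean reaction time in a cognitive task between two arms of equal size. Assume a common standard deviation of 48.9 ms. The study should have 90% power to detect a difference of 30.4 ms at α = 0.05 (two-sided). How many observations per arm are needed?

55 per group

For two equal groups, n per group = 2·((z_{α/2} + z_β)·σ/δ)².
z_{α/2} = 1.960; z_β = 1.282 (power 90%).
n = 2 × (3.242 × 48.9 / 30.4)² = 2 × 27.20 = 54.40
Round up: n = 55 per group.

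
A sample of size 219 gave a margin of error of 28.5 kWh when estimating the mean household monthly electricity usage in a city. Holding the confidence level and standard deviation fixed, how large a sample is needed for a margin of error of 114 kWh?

Margin of error scales as 1/√n, so n₂ = n₁·(E₁/E₂)².
n₂ = 219 × (28.5/114)² = 219 × 0.0625 = 13.69
Round up: n₂ = 14.

n = 14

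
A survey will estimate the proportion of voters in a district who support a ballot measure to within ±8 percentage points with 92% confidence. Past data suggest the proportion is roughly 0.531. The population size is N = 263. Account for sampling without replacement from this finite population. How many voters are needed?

For a proportion with margin E = 0.08 at 92% confidence, z = 1.751.
n = p̂(1−p̂)(z/E)² = 0.531 × 0.469 × (1.751/0.08)² = 119.31 — call this n₀.
Finite-population correction with N = 263: n = n₀ / (1 + (n₀−1)/N) = 119.31 / 1.45 = 82.28
Round up: n = 83.

83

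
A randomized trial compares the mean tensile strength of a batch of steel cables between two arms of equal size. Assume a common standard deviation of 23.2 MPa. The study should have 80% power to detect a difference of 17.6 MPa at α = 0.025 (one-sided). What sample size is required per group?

28 per group

For two equal groups, n per group = 2·((z_α + z_β)·σ/δ)².
z_α = 1.960; z_β = 0.842 (power 80%).
n = 2 × (2.802 × 23.2 / 17.6)² = 2 × 13.64 = 27.28
Round up: n = 28 per group.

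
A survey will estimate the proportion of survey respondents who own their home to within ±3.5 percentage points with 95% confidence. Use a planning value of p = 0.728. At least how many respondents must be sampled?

For a proportion with margin E = 0.035 at 95% confidence, z = 1.960.
n = p̂(1−p̂)(z/E)² = 0.728 × 0.272 × (1.960/0.035)² = 620.98
Round up: n = 621.

621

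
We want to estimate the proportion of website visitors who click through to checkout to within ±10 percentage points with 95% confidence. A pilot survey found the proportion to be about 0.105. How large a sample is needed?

For a proportion with margin E = 0.1 at 95% confidence, z = 1.960.
n = p̂(1−p̂)(z/E)² = 0.105 × 0.895 × (1.960/0.1)² = 36.10
Round up: n = 37.

n = 37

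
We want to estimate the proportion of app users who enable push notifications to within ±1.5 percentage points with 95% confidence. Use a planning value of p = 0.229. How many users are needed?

3015

For a proportion with margin E = 0.015 at 95% confidence, z = 1.960.
n = p̂(1−p̂)(z/E)² = 0.229 × 0.771 × (1.960/0.015)² = 3014.53
Round up: n = 3015.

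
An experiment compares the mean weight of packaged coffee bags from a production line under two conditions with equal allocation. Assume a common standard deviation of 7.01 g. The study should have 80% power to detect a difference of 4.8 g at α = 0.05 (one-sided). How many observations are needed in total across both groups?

For two equal groups, n per group = 2·((z_α + z_β)·σ/δ)².
z_α = 1.645; z_β = 0.842 (power 80%).
n = 2 × (2.487 × 7.01 / 4.8)² = 2 × 13.19 = 26.38
Round up: n = 27 per group.
Total across both groups: 2 × 27 = 54.

54 total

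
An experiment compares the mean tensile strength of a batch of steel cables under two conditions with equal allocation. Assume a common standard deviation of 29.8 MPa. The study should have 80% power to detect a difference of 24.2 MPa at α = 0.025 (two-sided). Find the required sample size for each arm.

For two equal groups, n per group = 2·((z_{α/2} + z_β)·σ/δ)².
z_{α/2} = 2.241; z_β = 0.842 (power 80%).
n = 2 × (3.083 × 29.8 / 24.2)² = 2 × 14.41 = 28.82
Round up: n = 29 per group.

29 per group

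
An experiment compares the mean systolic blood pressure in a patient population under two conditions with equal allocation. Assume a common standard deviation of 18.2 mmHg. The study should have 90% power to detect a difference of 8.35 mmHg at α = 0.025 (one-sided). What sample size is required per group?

100 per group

For two equal groups, n per group = 2·((z_α + z_β)·σ/δ)².
z_α = 1.960; z_β = 1.282 (power 90%).
n = 2 × (3.242 × 18.2 / 8.35)² = 2 × 49.93 = 99.86
Round up: n = 100 per group.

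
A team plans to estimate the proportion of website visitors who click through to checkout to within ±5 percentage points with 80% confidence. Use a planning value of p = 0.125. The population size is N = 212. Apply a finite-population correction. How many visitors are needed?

n = 54

For a proportion with margin E = 0.05 at 80% confidence, z = 1.282.
n = p̂(1−p̂)(z/E)² = 0.125 × 0.875 × (1.282/0.05)² = 71.90 — call this n₀.
Finite-population correction with N = 212: n = n₀ / (1 + (n₀−1)/N) = 71.90 / 1.334 = 53.90
Round up: n = 54.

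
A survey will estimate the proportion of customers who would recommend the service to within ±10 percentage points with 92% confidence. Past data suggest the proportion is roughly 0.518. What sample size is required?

For a proportion with margin E = 0.1 at 92% confidence, z = 1.751.
n = p̂(1−p̂)(z/E)² = 0.518 × 0.482 × (1.751/0.1)² = 76.55
Round up: n = 77.

n = 77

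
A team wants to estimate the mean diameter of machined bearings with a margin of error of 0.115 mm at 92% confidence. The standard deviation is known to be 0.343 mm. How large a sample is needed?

For a mean, the margin of error is E = z·σ/√n, so n = (zσ/E)².
At 92% confidence, z = 1.751.
n = (1.751 × 0.343 / 0.115)² = 27.28
Round up: n = 28.

28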